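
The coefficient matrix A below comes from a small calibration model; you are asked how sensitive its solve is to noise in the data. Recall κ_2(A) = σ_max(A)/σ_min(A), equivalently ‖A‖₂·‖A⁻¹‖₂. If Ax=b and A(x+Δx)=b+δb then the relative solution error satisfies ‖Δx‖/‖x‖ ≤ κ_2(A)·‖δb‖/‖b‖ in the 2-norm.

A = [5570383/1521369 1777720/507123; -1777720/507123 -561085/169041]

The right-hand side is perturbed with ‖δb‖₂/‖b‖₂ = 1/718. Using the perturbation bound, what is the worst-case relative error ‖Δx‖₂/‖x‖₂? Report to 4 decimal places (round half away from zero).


M = AᵀA = [70715531929/2752156521 22449048160/917385507; 22449048160/917385507 7126796425/305795169]. tr(M)=160352794/3272481, det(M)=60025/3272481
eigenvalues of AᵀA: λ = (tr ± √(tr²−4·det))/2 = 49, 1225/3272481
so κ_2 = √(49 / (1225/3272481)) = 361.8000
worst-case relative error ≤ 361.8000 × 1/718 = 0.5039

0.5039


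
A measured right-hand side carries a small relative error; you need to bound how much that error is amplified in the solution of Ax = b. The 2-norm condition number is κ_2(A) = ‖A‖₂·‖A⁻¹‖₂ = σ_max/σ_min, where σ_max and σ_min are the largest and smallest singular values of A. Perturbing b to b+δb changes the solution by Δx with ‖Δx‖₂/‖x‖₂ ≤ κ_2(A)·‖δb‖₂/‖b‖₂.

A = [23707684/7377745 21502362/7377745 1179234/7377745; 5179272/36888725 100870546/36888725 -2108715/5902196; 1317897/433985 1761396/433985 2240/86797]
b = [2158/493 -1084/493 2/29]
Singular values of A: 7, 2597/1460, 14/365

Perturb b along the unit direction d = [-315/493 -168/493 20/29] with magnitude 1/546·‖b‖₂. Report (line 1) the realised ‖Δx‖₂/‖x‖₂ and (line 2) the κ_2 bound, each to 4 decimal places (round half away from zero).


0.0045
0.3342

σ_max = 7, σ_min = 14/365
κ = σ_max/σ_min = 7/(14/365) = 182.5000
worst-case relative error ≤ 182.5000 × 1/546 = 0.3342
solve Ax = b  →  x = [11.0833 -7.9554 -50.3775]
2-norm of b is 4.8990; of x, 52.1921
Δx = A⁻¹·δb where δb = 1/546·4.8990·d; ‖Δx‖ = 0.2339
realised ‖Δx‖/‖x‖ = 0.0045
tightness: 0.0045 against a bound of 0.3342 (unrounded ratio ≈ 0.0134)


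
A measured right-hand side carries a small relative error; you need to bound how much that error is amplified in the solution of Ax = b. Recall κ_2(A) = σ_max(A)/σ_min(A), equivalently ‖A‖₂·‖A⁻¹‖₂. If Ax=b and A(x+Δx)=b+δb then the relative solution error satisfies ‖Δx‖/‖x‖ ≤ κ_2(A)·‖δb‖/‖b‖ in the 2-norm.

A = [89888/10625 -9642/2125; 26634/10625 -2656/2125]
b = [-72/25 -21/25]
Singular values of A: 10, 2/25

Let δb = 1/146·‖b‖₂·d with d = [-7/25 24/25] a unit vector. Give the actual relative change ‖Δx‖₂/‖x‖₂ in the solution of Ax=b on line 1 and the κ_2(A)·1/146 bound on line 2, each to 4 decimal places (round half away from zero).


0.8562
0.8562

σ_max = 10, σ_min = 2/25
κ_2(A) = 10 / (2/25) = 125.0000
perturbation bound = 125.0000·1/146 = 0.8562
solve Ax = b  →  x = [-0.2647 0.1412]
‖b‖₂ = 3.0000 and ‖x‖₂ = 0.3000
Δx = A⁻¹·δb where δb = 1/146·3.0000·d; ‖Δx‖ = 0.2568
realised ‖Δx‖/‖x‖ = 0.8562
so the bound is sharp here: realised error equals the bound


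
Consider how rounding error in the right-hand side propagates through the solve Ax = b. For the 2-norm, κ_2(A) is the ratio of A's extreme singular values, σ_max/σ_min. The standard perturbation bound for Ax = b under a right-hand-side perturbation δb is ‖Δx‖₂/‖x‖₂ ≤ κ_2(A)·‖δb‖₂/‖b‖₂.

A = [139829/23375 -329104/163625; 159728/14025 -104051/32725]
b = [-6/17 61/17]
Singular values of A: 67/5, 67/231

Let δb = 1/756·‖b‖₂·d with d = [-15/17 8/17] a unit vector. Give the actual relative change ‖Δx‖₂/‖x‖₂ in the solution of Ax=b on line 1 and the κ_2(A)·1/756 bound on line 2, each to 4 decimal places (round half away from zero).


0.0024
0.0611

largest singular value 67/5, smallest 67/231
κ_2(A) = (67/5) / (67/231) = 46.2000
perturbation bound = 46.2000·1/756 = 0.0611
solve Ax = b  →  x = [2.1457 6.5570]
2-norm of b is 3.6056; of x, 6.8992
with δb = [-0.0042 0.0022], A·Δx = δb → ‖Δx‖ = 0.0164
dividing the unrounded norms, ‖Δx‖/‖x‖ = 0.0024
tightness: 0.0024 against a bound of 0.0611 (unrounded ratio ≈ 0.0390)


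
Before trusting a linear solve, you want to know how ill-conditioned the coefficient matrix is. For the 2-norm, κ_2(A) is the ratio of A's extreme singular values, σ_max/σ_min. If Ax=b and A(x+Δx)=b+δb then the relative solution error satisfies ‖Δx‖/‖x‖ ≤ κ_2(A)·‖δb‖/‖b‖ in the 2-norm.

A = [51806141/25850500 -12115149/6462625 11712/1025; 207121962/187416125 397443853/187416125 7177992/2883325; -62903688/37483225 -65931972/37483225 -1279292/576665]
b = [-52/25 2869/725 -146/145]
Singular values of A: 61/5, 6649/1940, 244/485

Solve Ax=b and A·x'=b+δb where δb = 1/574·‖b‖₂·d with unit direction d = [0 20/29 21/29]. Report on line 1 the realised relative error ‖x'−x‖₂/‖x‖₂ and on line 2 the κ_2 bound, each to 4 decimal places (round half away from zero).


from the listed singular values, σ₁ = 61/5, σ_n = 244/485
κ_2(A) = (61/5) / (244/485) = 24.2500
bound on ‖Δx‖/‖x‖: κ·ε = 24.2500·1/574 = 0.0422
solve Ax = b  →  x = [-3.1478 2.5759 0.7927]
2-norm of b is 4.5826; of x, 4.1440
re-solving with b+δb shifts x by Δx of norm 0.0159
relative error = 0.0038
realised/bound (from unrounded values) ≈ 0.0906

0.0038
0.0422


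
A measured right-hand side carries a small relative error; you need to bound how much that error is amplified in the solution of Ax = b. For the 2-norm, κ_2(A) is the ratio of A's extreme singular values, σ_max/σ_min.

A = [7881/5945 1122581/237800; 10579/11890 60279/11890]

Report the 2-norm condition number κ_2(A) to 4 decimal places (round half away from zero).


20.0000

AᵀA = [85697/33620 18102231/1681000; 18102231/1681000 3226648321/67240000]; tr = 2021441/40000, det = 25411681/4000000
solving λ² − 2021441/40000·λ + 25411681/4000000 = 0 gives λ = 5041/100, 5041/40000
κ = σ_max/σ_min = (71/10)/(71/200) = 20.0000


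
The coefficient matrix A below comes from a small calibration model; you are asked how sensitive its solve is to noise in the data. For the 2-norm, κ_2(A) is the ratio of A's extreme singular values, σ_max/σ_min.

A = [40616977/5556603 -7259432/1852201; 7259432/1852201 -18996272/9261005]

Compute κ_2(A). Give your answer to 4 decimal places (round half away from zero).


240.3375

form AᵀA = [7349595146305/106836805881 -6532828191688/178061343135; -6532828191688/178061343135 5807412366656/296768905225] with trace 816631799161/9241938225 and determinant 1249198336/9241938225
char-poly roots: 2209/25 and 565504/369677529
κ_2(A) = √(λ_max/λ_min) = √((2209/25) / (565504/369677529)) = 240.3375


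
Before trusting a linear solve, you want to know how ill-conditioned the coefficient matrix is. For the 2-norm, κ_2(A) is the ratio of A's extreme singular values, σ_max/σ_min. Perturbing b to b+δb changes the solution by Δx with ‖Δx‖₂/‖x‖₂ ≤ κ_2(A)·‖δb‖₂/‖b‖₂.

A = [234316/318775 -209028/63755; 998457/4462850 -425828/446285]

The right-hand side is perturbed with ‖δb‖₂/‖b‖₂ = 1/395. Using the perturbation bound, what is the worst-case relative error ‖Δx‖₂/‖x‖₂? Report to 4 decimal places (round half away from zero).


form AᵀA = [18812956801/31867248196 -20900296890/7966812049; -20900296890/7966812049 92890880800/7966812049] with trace 232228721/18957316 and determinant 100/96721
eigenvalues of AᵀA: λ = (tr ± √(tr²−4·det))/2 = 49/4, 400/4739329
σ_max=√(49/4)=(7/2), σ_min=√(400/4739329)=(20/2177) → κ = 380.9750
κ_2(A)·‖δb‖/‖b‖ = 0.9645

0.9645


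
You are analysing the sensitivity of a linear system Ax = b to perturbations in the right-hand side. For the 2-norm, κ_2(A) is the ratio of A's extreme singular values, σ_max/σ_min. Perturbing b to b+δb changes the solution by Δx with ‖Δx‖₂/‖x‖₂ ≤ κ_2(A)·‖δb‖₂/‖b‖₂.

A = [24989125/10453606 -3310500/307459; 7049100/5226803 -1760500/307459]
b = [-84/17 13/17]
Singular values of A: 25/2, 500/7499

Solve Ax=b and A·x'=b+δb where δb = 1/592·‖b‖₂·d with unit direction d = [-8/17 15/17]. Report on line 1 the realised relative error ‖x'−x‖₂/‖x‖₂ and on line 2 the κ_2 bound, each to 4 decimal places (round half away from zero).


0.0028
0.3167

largest singular value 25/2, smallest 500/7499
κ = σ_max/σ_min = (25/2)/(500/7499) = 187.4750
worst-case relative error ≤ 187.4750 × 1/592 = 0.3167
solve Ax = b  →  x = [43.8263 10.1889]
2-norm of b is 5.0000; of x, 44.9951
with δb = [-0.0040 0.0075], A·Δx = δb → ‖Δx‖ = 0.1267
relative error = 0.0028
so the bound overstates the realised error by a factor of ≈ 112.4878 (computed from the unrounded values)


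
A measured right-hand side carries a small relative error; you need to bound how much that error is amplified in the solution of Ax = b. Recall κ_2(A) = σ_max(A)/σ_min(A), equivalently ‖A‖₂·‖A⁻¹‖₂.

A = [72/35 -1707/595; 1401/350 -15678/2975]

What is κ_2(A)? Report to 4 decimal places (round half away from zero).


form AᵀA = [2481201/122500 -826767/30625; -826767/30625 1102581/30625] with trace 275661/4900 and determinant 81/196
solving λ² − 275661/4900·λ + 81/196 = 0 gives λ = 225/4, 9/1225
κ = σ_max/σ_min = (15/2)/(3/35) = 87.5000

87.5000


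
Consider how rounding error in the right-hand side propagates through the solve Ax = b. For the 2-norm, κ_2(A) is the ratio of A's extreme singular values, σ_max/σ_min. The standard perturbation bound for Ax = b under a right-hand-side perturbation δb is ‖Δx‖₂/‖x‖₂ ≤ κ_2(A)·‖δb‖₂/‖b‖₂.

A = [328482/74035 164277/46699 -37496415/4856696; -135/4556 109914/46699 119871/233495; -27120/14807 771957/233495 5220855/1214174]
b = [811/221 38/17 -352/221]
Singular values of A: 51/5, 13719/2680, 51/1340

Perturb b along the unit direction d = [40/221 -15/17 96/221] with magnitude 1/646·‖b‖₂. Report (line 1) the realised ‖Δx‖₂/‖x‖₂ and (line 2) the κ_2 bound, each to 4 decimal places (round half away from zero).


σ_max = 51/5, σ_min = 51/1340
κ = σ_max/σ_min = (51/5)/(51/1340) = 268.0000
κ_2(A)·‖δb‖/‖b‖ = 0.4149
solve Ax = b  →  x = [-46.1822 5.6948 -24.4205]
2-norm of b is 4.5826; of x, 52.5508
δb = ε·‖b‖·d = [0.0013 -0.0063 0.0031]; solving A·Δx = δb gives ‖Δx‖ = 0.1864
dividing the unrounded norms, ‖Δx‖/‖x‖ = 0.0035
so the bound overstates the realised error by a factor of ≈ 116.9689 (computed from the unrounded values)

0.0035
0.4149


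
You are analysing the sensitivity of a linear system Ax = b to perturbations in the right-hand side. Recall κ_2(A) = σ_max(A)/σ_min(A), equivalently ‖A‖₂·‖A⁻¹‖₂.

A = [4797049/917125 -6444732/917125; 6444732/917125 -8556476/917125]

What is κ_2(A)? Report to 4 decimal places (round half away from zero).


366.8500

form AᵀA = [2581849986409/33644730625 -3442395595212/33644730625; -3442395595212/33644730625 4589914083616/33644730625] with trace 286870562801/1345789225 and determinant 454371856/1345789225
char-poly roots: 5329/25 and 85264/53831569
so κ_2 = √((5329/25) / (85264/53831569)) = 366.8500


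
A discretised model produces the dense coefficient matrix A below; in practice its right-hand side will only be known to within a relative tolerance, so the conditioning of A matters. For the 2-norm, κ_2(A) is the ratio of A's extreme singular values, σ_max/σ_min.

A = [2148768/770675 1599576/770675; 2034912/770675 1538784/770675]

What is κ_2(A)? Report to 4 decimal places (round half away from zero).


form AᵀA = [10413877248/706230625 7810235136/706230625; 7810235136/706230625 5857906752/706230625] with trace 130174272/5649845 and determinant 5308416/706230625
char-poly roots: 576/25 and 9216/28249225
σ_max=√(576/25)=(24/5), σ_min=√(9216/28249225)=(96/5315) → κ = 265.7500

265.7500


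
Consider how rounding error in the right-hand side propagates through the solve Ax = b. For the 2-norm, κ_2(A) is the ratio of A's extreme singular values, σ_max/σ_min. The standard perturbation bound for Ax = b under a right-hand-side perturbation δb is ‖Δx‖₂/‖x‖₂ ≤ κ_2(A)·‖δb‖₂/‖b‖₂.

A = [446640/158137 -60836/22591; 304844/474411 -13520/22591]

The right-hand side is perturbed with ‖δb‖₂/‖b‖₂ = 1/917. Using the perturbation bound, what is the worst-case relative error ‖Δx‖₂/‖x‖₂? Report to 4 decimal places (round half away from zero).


form AᵀA = [1123328656/133888041 -50944000/6375621; -50944000/6375621 2310416/303601] with trace 2547232/159201 and determinant 256/159201
solving λ² − 2547232/159201·λ + 256/159201 = 0 gives λ = 16, 16/159201
κ_2(A) = √(λ_max/λ_min) = √(16 / (16/159201)) = 399.0000
perturbation bound = 399.0000·1/917 = 0.4351

0.4351


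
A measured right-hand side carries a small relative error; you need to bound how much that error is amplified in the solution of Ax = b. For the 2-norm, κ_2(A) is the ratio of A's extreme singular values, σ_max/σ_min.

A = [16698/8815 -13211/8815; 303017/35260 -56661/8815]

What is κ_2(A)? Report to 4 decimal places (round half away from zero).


AᵀA = [57275713/739600 -10738629/184900; -10738629/184900 2013682/46225]; tr = 3579785/29584, det = 14641/29584
solving λ² − 3579785/29584·λ + 14641/29584 = 0 gives λ = 121, 121/29584
κ_2(A) = √(λ_max/λ_min) = √(121 / (121/29584)) = 172.0000

172.0000


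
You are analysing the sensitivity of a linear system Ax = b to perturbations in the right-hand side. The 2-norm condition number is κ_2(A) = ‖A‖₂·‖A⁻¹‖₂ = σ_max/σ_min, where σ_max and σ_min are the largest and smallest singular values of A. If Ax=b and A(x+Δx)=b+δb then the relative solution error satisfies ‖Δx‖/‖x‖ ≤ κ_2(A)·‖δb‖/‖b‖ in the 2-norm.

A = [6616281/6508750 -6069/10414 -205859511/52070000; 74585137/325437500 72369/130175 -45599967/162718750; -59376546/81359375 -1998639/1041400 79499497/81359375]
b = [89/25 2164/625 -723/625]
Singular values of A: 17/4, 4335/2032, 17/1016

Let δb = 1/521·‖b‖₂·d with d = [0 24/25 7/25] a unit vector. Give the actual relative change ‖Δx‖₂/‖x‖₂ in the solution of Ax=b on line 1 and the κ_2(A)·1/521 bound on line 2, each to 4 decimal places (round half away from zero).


0.0033
0.4875

largest singular value 17/4, smallest 17/1016
κ_2(A) = (17/4) / (17/1016) = 254.0000
worst-case relative error ≤ 254.0000 × 1/521 = 0.4875
solve Ax = b  →  x = [168.2866 -38.8999 48.1032]
2-norm of b is 5.0990; of x, 179.2972
re-solving with b+δb shifts x by Δx of norm 0.5849
relative error = 0.0033
tightness: 0.0033 against a bound of 0.4875 (unrounded ratio ≈ 0.0067)


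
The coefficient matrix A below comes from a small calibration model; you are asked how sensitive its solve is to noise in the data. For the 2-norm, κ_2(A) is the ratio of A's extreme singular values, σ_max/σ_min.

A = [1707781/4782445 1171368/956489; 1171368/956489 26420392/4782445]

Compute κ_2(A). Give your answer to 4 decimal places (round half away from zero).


AᵀA = [22141041481/13606056025 19600500744/2721211205; 19600500744/2721211205 435657161344/13606056025]; tr = 10893473/323761, det = 45265984/202350625
solving λ² − 10893473/323761·λ + 45265984/202350625 = 0 gives λ = 841/25, 53824/8094025
so κ_2 = √((841/25) / (53824/8094025)) = 71.1250

71.1250


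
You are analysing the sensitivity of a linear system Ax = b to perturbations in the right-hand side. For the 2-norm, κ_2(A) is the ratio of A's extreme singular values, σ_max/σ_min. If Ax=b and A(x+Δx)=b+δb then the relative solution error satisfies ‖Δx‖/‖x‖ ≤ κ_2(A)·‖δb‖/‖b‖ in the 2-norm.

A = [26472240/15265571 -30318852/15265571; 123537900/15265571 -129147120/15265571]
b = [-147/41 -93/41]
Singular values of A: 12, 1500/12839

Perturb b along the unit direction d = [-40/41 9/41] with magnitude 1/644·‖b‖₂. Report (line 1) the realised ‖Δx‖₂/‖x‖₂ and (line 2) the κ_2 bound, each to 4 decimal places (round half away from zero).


0.0022
0.1595

from the listed singular values, σ₁ = 12, σ_n = 1500/12839
condition number: 12 ÷ (1500/12839) = 102.7120
κ_2(A)·‖δb‖/‖b‖ = 0.1595
solve Ax = b  →  x = [18.4220 17.8900]
‖b‖₂ = 4.2426 and ‖x‖₂ = 25.6792
with δb = [-0.0064 0.0014], A·Δx = δb → ‖Δx‖ = 0.0564
dividing the unrounded norms, ‖Δx‖/‖x‖ = 0.0022
tightness: 0.0022 against a bound of 0.1595 (unrounded ratio ≈ 0.0138)


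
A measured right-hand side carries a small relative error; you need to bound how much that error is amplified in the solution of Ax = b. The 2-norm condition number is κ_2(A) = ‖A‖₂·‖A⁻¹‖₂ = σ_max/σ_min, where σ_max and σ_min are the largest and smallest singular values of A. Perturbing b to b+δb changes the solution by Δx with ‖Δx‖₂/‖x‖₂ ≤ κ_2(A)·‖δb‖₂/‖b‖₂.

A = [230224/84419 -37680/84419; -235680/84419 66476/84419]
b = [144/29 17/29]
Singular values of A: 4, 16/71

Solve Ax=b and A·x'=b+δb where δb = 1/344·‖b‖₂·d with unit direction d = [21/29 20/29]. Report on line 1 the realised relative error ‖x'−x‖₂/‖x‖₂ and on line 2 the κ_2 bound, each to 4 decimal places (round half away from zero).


from the listed singular values, σ₁ = 4, σ_n = 16/71
condition number: 4 ÷ (16/71) = 17.7500
worst-case relative error ≤ 17.7500 × 1/344 = 0.0516
solve Ax = b  →  x = [4.6280 17.1524]
2-norm of b is 5.0000; of x, 17.7658
Δx = A⁻¹·δb where δb = 1/344·5.0000·d; ‖Δx‖ = 0.0645
relative error = 0.0036
so the bound overstates the realised error by a factor of ≈ 14.2127 (computed from the unrounded values)

0.0036
0.0516


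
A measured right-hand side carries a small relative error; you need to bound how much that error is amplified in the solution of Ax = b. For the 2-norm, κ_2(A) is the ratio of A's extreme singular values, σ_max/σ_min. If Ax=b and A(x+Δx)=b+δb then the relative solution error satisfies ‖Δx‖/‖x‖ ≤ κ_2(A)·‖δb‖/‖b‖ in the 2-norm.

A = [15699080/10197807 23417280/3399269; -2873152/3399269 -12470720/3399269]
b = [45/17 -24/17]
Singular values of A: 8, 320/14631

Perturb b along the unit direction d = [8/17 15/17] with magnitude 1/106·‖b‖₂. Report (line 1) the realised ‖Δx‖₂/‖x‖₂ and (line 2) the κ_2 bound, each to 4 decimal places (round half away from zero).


σ_max = 8, σ_min = 320/14631
condition number: 8 ÷ (320/14631) = 365.7750
κ_2(A)·‖δb‖/‖b‖ = 3.4507
solve Ax = b  →  x = [0.0823 0.3659]
‖b‖₂ = 3.0000 and ‖x‖₂ = 0.3750
re-solving with b+δb shifts x by Δx of norm 1.2940
realised ‖Δx‖/‖x‖ = 3.4507
tightness: 3.4507 against a bound of 3.4507; the bound is attained (ratio 1)

3.4507
3.4507


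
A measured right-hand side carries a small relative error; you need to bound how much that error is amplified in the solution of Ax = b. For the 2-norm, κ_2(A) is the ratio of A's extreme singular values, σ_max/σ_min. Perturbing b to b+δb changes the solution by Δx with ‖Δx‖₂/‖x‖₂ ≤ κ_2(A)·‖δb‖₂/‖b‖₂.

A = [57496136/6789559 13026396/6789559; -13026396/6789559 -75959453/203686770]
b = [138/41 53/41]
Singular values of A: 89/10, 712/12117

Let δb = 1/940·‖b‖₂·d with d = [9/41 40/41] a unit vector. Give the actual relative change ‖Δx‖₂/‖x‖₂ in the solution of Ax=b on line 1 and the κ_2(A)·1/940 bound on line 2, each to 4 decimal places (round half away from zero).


σ_max = 89/10, σ_min = 712/12117
κ = σ_max/σ_min = (89/10)/(712/12117) = 151.4625
worst-case relative error ≤ 151.4625 × 1/940 = 0.1611
solve Ax = b  →  x = [-7.1426 33.2804]
‖b‖ = 3.6056, ‖x‖ = 34.0382
δb = ε·‖b‖·d = [0.0008 0.0037]; solving A·Δx = δb gives ‖Δx‖ = 0.0653
realised ‖Δx‖/‖x‖ = 0.0019
realised/bound (from unrounded values) ≈ 0.0119

0.0019
0.1611


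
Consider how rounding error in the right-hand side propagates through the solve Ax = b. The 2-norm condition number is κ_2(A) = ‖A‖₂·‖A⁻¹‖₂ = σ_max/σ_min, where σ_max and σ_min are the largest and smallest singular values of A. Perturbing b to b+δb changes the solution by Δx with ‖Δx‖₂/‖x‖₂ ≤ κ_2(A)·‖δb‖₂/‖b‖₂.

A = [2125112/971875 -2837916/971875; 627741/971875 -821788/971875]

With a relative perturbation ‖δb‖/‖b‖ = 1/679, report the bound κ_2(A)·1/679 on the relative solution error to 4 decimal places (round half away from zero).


AᵀA = [7856255641/1511265625 -10474814988/1511265625; -10474814988/1511265625 13966564384/1511265625]; tr = 872912801/60450625, det = 2085136/1511265625
solving λ² − 872912801/60450625·λ + 2085136/1511265625 = 0 gives λ = 361/25, 5776/60450625
so κ_2 = √((361/25) / (5776/60450625)) = 388.7500
perturbation bound = 388.7500·1/679 = 0.5725

0.5725


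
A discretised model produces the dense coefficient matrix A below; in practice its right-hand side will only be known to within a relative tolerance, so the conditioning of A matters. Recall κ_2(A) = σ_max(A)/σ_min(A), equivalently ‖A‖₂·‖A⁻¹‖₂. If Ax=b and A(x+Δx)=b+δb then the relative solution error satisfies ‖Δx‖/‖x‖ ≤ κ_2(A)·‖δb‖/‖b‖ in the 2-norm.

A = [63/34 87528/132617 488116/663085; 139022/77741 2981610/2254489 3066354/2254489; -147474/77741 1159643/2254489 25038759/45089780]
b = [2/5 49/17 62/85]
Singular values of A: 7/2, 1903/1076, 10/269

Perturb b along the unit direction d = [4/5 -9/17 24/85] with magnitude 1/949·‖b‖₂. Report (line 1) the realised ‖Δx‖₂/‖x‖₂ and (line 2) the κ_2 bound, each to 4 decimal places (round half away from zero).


0.0032
0.0992

from the listed singular values, σ₁ = 7/2, σ_n = 10/269
κ_2(A) = (7/2) / (10/269) = 94.1500
bound on ‖Δx‖/‖x‖: κ·ε = 94.1500·1/949 = 0.0992
solve Ax = b  →  x = [-0.0280 20.3529 -17.6344]
2-norm of b is 3.0000; of x, 26.9298
with δb = [0.0025 -0.0017 0.0009], A·Δx = δb → ‖Δx‖ = 0.0850
realised ‖Δx‖/‖x‖ = 0.0032
realised/bound (from unrounded values) ≈ 0.0318


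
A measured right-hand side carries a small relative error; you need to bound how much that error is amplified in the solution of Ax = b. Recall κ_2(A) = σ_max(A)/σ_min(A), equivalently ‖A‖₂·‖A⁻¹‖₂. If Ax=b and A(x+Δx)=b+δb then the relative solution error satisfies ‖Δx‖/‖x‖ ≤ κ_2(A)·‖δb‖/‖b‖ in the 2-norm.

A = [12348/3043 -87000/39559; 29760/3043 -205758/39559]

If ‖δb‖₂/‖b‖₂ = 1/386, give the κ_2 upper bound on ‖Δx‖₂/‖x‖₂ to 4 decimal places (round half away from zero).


M = AᵀA = [61066512/544697 -32568480/544697; -32568480/544697 17370468/544697]. tr(M)=4613940/32041, det(M)=5184/32041
char-poly roots: 144 and 36/32041
σ_max=√144=12, σ_min=√(36/32041)=(6/179) → κ = 358.0000
worst-case relative error ≤ 358.0000 × 1/386 = 0.9275

0.9275


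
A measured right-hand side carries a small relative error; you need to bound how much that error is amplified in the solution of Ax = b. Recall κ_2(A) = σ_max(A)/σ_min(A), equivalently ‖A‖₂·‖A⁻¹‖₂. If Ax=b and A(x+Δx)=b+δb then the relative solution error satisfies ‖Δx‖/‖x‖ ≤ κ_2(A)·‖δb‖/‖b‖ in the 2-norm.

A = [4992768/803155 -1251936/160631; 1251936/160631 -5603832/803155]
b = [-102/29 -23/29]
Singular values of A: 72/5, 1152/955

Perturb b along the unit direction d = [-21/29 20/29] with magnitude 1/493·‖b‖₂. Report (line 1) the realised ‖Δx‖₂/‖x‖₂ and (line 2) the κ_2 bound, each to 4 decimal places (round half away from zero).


0.0036
0.0242

from the listed singular values, σ₁ = 72/5, σ_n = 1152/955
condition number: (72/5) ÷ (1152/955) = 11.9375
perturbation bound = 11.9375·1/493 = 0.0242
solve Ax = b  →  x = [1.0569 1.2943]
‖b‖₂ = 3.6056 and ‖x‖₂ = 1.6710
Δx = A⁻¹·δb where δb = 1/493·3.6056·d; ‖Δx‖ = 0.0061
realised ‖Δx‖/‖x‖ = 0.0036
realised/bound (from unrounded values) ≈ 0.1498


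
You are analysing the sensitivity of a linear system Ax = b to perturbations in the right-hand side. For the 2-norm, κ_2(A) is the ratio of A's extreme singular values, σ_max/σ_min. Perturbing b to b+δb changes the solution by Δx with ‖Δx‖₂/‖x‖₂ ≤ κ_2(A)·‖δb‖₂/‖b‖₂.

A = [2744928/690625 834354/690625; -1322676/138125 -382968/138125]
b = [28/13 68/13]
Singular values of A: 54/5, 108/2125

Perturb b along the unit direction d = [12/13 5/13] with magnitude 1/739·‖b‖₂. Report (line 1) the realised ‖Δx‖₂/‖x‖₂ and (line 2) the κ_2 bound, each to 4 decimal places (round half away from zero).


0.0019
0.2876

σ_max = 54/5, σ_min = 108/2125
κ_2(A) = (54/5) / (108/2125) = 212.5000
worst-case relative error ≤ 212.5000 × 1/739 = 0.2876
solve Ax = b  →  x = [-22.3926 75.4519]
‖b‖ = 5.6569, ‖x‖ = 78.7046
Δx = A⁻¹·δb where δb = 1/739·5.6569·d; ‖Δx‖ = 0.1506
dividing the unrounded norms, ‖Δx‖/‖x‖ = 0.0019
so the bound overstates the realised error by a factor of ≈ 150.2619 (computed from the unrounded values)


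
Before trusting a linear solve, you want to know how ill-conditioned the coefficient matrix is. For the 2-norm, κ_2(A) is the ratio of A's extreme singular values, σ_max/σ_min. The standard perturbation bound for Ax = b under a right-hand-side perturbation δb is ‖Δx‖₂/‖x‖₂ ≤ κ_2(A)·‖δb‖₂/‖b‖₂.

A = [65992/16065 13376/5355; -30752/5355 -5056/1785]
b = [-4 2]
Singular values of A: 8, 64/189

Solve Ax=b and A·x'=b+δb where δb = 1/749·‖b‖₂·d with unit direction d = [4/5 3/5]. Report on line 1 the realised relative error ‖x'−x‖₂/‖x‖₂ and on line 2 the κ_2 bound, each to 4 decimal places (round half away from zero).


σ_max = 8, σ_min = 64/189
κ_2(A) = 8 / (64/189) = 23.6250
κ_2(A)·‖δb‖/‖b‖ = 0.0315
solve Ax = b  →  x = [2.3382 -5.4467]
‖b‖ = 4.4721, ‖x‖ = 5.9274
Δx = A⁻¹·δb where δb = 1/749·4.4721·d; ‖Δx‖ = 0.0176
realised ‖Δx‖/‖x‖ = 0.0030
so the bound overstates the realised error by a factor of ≈ 10.6032 (computed from the unrounded values)

0.0030
0.0315


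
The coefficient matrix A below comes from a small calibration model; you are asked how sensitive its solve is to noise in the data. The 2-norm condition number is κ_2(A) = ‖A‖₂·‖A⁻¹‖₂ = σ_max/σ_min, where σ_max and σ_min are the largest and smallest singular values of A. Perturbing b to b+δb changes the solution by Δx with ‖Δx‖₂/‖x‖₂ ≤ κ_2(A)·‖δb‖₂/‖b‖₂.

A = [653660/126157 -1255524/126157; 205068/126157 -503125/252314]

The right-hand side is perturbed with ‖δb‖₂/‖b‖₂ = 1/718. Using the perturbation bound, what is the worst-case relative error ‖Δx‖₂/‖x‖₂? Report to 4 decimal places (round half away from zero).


AᵀA = [279193504/9467929 -518901390/9467929; -518901390/9467929 3901544809/37871716]; tr = 17364425/131044, det = 1119364/32761
solving λ² − 17364425/131044·λ + 1119364/32761 = 0 gives λ = 529/4, 8464/32761
κ_2(A) = √(λ_max/λ_min) = √((529/4) / (8464/32761)) = 22.6250
worst-case relative error ≤ 22.6250 × 1/718 = 0.0315

0.0315


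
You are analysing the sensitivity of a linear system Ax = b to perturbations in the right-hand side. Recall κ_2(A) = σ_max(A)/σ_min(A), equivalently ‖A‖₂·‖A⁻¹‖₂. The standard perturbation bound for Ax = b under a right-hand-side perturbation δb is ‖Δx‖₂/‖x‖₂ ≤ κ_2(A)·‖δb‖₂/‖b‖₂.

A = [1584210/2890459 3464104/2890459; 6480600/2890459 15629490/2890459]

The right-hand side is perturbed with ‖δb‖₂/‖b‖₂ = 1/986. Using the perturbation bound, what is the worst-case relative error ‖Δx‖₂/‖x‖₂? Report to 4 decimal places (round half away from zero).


0.1320

M = AᵀA = [26477036100/4970109001 63519536640/4970109001; 63519536640/4970109001 152457450436/4970109001]. tr(M)=1058783944/29408929, det(M)=2250000/29408929
char-poly roots: 36 and 62500/29408929
σ_max=√36=6, σ_min=√(62500/29408929)=(250/5423) → κ = 130.1520
perturbation bound = 130.1520·1/986 = 0.1320


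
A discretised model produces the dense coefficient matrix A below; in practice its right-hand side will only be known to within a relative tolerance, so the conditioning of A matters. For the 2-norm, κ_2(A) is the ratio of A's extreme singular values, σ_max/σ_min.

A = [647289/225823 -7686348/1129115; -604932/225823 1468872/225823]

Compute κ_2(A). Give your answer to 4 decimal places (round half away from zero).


254.5750

AᵀA = [933324345/60637369 -11198724012/303186845; -11198724012/303186845 134387121744/1515934225]; tr = 933255801/8970025, det = 1498176/8970025
eigenvalues of AᵀA: λ = (tr ± √(tr²−4·det))/2 = 2601/25, 576/358801
σ_max=√(2601/25)=(51/5), σ_min=√(576/358801)=(24/599) → κ = 254.5750


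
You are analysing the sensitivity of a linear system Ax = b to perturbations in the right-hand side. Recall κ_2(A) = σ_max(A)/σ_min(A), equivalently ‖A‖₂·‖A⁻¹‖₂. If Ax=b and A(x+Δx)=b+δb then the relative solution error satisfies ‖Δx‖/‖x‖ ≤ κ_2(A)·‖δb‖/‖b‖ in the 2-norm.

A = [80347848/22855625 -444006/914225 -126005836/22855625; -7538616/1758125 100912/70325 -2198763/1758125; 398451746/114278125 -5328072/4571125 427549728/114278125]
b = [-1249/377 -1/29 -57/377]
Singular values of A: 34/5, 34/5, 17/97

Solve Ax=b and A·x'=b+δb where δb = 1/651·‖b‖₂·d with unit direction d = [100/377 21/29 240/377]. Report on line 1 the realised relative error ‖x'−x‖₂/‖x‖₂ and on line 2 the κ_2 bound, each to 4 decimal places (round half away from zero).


0.0051
0.0596

from the listed singular values, σ₁ = 34/5, σ_n = 17/97
condition number: (34/5) ÷ (17/97) = 38.8000
bound on ‖Δx‖/‖x‖: κ·ε = 38.8000·1/651 = 0.0596
solve Ax = b  →  x = [-1.7928 -5.4365 -0.0633]
2-norm of b is 3.3166; of x, 5.7248
re-solving with b+δb shifts x by Δx of norm 0.0291
realised ‖Δx‖/‖x‖ = 0.0051
realised/bound (from unrounded values) ≈ 0.0852


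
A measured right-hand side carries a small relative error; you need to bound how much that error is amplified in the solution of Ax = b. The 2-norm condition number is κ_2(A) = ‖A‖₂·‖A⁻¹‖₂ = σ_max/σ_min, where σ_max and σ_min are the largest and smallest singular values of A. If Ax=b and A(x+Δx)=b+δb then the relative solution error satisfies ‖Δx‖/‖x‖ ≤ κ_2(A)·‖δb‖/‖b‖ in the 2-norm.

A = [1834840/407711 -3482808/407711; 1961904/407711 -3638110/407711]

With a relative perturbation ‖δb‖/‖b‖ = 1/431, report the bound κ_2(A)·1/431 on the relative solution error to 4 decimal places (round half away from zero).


form AᵀA = [8579910976/197655481 -16085633760/197655481; -16085633760/197655481 30161469604/197655481] with trace 134053220/683929 and determinant 614656/683929
λ_max, λ_min = (134053220/683929 ± √17968584268114704/467758877041)/2 = 196, 3136/683929
so κ_2 = √(196 / (3136/683929)) = 206.7500
perturbation bound = 206.7500·1/431 = 0.4797

0.4797


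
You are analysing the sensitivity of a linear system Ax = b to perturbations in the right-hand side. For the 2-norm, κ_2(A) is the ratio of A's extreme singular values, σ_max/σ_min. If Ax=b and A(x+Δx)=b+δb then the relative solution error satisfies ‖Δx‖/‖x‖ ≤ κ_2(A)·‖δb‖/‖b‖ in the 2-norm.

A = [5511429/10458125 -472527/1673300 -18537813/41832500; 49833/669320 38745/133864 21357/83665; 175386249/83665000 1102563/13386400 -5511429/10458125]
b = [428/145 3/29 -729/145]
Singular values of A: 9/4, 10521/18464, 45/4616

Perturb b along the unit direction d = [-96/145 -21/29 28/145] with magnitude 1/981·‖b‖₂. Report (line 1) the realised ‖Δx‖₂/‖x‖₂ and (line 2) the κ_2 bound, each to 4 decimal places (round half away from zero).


σ_max = 9/4, σ_min = 45/4616
condition number: (9/4) ÷ (45/4616) = 230.8000
κ_2(A)·‖δb‖/‖b‖ = 0.2353
solve Ax = b  →  x = [-65.1189 208.4174 -216.9157]
‖b‖₂ = 5.8310 and ‖x‖₂ = 307.7835
re-solving with b+δb shifts x by Δx of norm 0.6097
dividing the unrounded norms, ‖Δx‖/‖x‖ = 0.0020
realised/bound (from unrounded values) ≈ 0.0084

0.0020
0.2353


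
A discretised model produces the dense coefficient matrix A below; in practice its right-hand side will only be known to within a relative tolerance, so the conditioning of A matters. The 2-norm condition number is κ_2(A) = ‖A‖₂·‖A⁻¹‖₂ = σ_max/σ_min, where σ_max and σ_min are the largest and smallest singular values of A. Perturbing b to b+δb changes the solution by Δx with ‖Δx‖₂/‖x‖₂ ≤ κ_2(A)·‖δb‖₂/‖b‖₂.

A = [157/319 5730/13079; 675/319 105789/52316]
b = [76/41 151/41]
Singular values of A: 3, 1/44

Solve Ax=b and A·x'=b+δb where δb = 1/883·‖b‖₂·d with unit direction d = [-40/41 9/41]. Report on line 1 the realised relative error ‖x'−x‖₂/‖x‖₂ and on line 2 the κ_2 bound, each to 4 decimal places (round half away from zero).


0.0047
0.1495

largest singular value 3, smallest 1/44
κ = σ_max/σ_min = 3/(1/44) = 132.0000
bound on ‖Δx‖/‖x‖: κ·ε = 132.0000·1/883 = 0.1495
solve Ax = b  →  x = [31.3103 -30.9425]
2-norm of b is 4.1231; of x, 44.0202
re-solving with b+δb shifts x by Δx of norm 0.2055
realised ‖Δx‖/‖x‖ = 0.0047
so the bound overstates the realised error by a factor of ≈ 32.0294 (computed from the unrounded values)


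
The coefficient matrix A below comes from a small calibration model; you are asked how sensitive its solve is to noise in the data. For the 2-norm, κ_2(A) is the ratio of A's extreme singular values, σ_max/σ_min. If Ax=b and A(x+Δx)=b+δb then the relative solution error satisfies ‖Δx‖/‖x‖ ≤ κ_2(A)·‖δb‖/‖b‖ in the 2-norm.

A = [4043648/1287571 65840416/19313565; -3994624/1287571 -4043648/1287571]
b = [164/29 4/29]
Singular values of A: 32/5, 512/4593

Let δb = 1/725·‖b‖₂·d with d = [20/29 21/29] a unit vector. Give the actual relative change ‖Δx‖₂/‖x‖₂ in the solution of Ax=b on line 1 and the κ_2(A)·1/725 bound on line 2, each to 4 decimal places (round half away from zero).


0.0020
0.0792

largest singular value 32/5, smallest 512/4593
κ_2(A) = (32/5) / (512/4593) = 57.4125
perturbation bound = 57.4125·1/725 = 0.0792
solve Ax = b  →  x = [-25.5531 25.1994]
‖b‖₂ = 5.6569 and ‖x‖₂ = 35.8883
Δx = A⁻¹·δb where δb = 1/725·5.6569·d; ‖Δx‖ = 0.0700
relative error = 0.0020
so the bound overstates the realised error by a factor of ≈ 40.6029 (computed from the unrounded values)


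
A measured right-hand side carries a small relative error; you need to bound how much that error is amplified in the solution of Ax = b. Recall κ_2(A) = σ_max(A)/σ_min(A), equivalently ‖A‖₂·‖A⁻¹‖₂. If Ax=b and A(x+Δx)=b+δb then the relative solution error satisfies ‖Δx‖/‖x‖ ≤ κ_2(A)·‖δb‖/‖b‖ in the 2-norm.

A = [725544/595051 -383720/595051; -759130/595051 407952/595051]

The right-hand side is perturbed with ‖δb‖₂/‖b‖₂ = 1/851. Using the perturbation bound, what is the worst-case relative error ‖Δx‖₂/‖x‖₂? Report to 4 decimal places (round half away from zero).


0.3546

form AᵀA = [1311168196/421029361 -699279840/421029361; -699279840/421029361 372967744/421029361] with trace 5827460/1456849 and determinant 256/1456849
char-poly roots: 4 and 64/1456849
κ_2(A) = √(λ_max/λ_min) = √(4 / (64/1456849)) = 301.7500
bound on ‖Δx‖/‖x‖: κ·ε = 301.7500·1/851 = 0.3546


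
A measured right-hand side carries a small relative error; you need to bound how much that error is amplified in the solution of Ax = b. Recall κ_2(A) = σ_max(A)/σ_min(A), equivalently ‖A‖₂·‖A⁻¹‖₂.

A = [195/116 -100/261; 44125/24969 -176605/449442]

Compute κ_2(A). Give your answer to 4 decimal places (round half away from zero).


378.0000

M = AᵀA = [70560025/11861136 -17860375/13343778; -17860375/13343778 72345025/240188004]. tr(M)=3572125/571536, det(M)=625/2286144
eigenvalues of AᵀA: λ = (tr ± √(tr²−4·det))/2 = 25/4, 25/571536
σ_max=√(25/4)=(5/2), σ_min=√(25/571536)=(5/756) → κ = 378.0000


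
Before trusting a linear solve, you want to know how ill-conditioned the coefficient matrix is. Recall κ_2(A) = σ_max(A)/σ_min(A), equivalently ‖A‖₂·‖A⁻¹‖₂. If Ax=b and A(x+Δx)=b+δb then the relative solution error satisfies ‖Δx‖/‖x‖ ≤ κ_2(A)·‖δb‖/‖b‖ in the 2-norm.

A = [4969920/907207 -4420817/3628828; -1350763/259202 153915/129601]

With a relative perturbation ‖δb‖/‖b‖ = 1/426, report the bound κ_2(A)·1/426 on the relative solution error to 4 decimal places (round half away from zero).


M = AᵀA = [223785841441/3914504356 -25175725425/1957252178; -25175725425/1957252178 45322767529/15658017424]. tr(M)=559468253/9314704, det(M)=923521/37258816
eigenvalues of AᵀA: λ = (tr ± √(tr²−4·det))/2 = 961/16, 961/2328676
κ = σ_max/σ_min = (31/4)/(31/1526) = 381.5000
perturbation bound = 381.5000·1/426 = 0.8955

0.8955


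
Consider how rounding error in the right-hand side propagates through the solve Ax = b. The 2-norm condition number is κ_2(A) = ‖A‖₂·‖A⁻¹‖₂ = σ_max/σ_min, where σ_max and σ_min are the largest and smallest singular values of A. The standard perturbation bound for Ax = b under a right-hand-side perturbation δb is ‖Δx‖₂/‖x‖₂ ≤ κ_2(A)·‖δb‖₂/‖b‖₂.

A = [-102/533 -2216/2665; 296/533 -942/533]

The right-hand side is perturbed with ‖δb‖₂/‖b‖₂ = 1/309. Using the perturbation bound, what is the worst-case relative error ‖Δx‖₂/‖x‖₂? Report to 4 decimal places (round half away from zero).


AᵀA = [580/1681 -6912/8405; -6912/8405 160324/42025]; tr = 104/25, det = 16/25
solving λ² − 104/25·λ + 16/25 = 0 gives λ = 4, 4/25
so κ_2 = √(4 / (4/25)) = 5.0000
κ_2(A)·‖δb‖/‖b‖ = 0.0162

0.0162


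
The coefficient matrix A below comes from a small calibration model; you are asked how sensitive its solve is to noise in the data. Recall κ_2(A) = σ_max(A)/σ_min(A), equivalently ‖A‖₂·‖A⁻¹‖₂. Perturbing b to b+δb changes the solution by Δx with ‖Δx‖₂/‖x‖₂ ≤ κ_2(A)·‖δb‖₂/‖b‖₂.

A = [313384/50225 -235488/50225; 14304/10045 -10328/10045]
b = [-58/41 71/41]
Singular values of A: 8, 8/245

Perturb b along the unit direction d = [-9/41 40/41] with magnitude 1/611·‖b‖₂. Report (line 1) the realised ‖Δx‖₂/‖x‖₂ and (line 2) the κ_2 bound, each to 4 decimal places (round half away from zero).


largest singular value 8, smallest 8/245
κ_2(A) = 8 / (8/245) = 245.0000
worst-case relative error ≤ 245.0000 × 1/611 = 0.4010
solve Ax = b  →  x = [36.6500 49.0750]
2-norm of b is 2.2361; of x, 61.2501
with δb = [-0.0008 0.0036], A·Δx = δb → ‖Δx‖ = 0.1121
dividing the unrounded norms, ‖Δx‖/‖x‖ = 0.0018
tightness: 0.0018 against a bound of 0.4010 (unrounded ratio ≈ 0.0046)

0.0018
0.4010


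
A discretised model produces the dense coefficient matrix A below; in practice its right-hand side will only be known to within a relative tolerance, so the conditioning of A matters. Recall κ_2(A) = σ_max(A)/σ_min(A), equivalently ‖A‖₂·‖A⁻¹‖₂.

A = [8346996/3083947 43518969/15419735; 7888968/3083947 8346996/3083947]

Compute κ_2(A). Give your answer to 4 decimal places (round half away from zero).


form AᵀA = [156846799440/11308833649 823422808404/56544168245; 823422808404/56544168245 4323078737721/282720841225] with trace 9802911681/336172225 and determinant 3779136/336172225
char-poly roots: 729/25 and 5184/13446889
κ = σ_max/σ_min = (27/5)/(72/3667) = 275.0250

275.0250
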